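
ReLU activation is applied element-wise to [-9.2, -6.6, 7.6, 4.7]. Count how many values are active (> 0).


ReLU(x) = max(0, x) for each element:
ReLU(-9.2) = 0
ReLU(-6.6) = 0
ReLU(7.6) = 7.6
ReLU(4.7) = 4.7
Active neurons (>0): 2

2


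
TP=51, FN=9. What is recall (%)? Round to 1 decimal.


Recall = TP / (TP + FN) * 100
= 51 / (51 + 9)
= 51 / 60
= 0.85
= 85.0%

85.0


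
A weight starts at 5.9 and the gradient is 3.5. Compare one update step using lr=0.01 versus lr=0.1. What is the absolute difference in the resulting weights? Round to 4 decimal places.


With lr=0.01: w_new = 5.9 - 0.01 * 3.5 = 5.865
With lr=0.1: w_new = 5.9 - 0.1 * 3.5 = 5.55
Absolute difference = |5.865 - 5.55|
= 0.3150

0.3150


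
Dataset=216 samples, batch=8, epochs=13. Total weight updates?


Iterations per epoch = 216 / 8 = 27
Total updates = iterations_per_epoch * epochs
= 27 * 13
= 351

351


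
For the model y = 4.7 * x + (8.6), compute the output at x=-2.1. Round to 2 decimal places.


y = 4.7 * -2.1 + (8.6)
= -9.87 + (8.6)
= -1.27

-1.27


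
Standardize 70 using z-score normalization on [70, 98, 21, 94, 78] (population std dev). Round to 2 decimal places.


Mean = (70 + 98 + 21 + 94 + 78) / 5 = 72.2
Variance = sum((x_i - mean)^2) / n = 760.16
Std = sqrt(760.16) = 27.571
Z = (x - mean) / std
= (70 - 72.2) / 27.571
= -2.2 / 27.571
= -0.08

-0.08


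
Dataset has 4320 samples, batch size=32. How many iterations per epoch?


Iterations per epoch = dataset_size / batch_size
= 4320 / 32
= 135

135


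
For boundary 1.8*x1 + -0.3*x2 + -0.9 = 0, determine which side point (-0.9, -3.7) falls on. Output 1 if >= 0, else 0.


Compute 1.8 * -0.9 + -0.3 * -3.7 + -0.9
= -1.62 + 1.11 + -0.9
= -1.41
Since -1.41 < 0, the point is on the negative side.

0


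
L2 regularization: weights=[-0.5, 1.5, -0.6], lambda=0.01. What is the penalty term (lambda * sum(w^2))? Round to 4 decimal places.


Squaring each weight:
(-0.5)^2 = 0.25
1.5^2 = 2.25
(-0.6)^2 = 0.36
Sum of squares = 2.86
Penalty = 0.01 * 2.86 = 0.0286

0.0286


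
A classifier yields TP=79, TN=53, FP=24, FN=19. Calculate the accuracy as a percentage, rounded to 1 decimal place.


Accuracy = (TP + TN) / (TP + TN + FP + FN) * 100
= (79 + 53) / (79 + 53 + 24 + 19)
= 132 / 175
= 0.7543
= 75.4%

75.4


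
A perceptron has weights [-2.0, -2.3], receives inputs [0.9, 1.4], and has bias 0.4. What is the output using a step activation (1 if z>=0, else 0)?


z = w . x + b
= -2.0*0.9 + -2.3*1.4 + 0.4
= -1.8 + -3.22 + 0.4
= -5.02 + 0.4
= -4.62
Since z = -4.62 < 0, output = 0

0


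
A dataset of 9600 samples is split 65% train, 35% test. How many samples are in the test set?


Train samples = 9600 * 65% = 6240
Test samples = 9600 - 6240
= 3360

3360


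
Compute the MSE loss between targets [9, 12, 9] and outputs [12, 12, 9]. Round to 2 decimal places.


Differences: [-3, 0, 0]
Squared errors: [9, 0, 0]
Sum of squared errors = 9
MSE = 9 / 3 = 3.00

3.00


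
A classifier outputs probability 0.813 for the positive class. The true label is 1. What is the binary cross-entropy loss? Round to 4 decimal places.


For y=1: Loss = -log(p)
= -log(0.813)
= -(-0.207)
= 0.2070

0.2070


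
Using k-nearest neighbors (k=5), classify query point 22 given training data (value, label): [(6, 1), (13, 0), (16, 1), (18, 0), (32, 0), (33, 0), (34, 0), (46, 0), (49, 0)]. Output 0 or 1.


Distances from query 22:
Point 18 (class 0): distance = 4
Point 16 (class 1): distance = 6
Point 13 (class 0): distance = 9
Point 32 (class 0): distance = 10
Point 33 (class 0): distance = 11
K=5 nearest neighbors: classes = [0, 1, 0, 0, 0]
Votes for class 1: 1 / 5
Majority vote => class 0

0


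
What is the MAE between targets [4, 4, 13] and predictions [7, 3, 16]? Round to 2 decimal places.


Absolute errors: [3, 1, 3]
Sum of absolute errors = 7
MAE = 7 / 3 = 2.33

2.33


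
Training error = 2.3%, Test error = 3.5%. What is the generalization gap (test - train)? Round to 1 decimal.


Generalization gap = test_error - train_error
= 3.5 - 2.3
= 1.2%
A small gap suggests good generalization.

1.2


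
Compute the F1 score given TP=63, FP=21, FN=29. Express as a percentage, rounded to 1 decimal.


Precision = TP / (TP + FP) = 63 / 84 = 0.75
Recall = TP / (TP + FN) = 63 / 92 = 0.6848
F1 = 2 * P * R / (P + R)
= 2 * 0.75 * 0.6848 / (0.75 + 0.6848)
= 1.0272 / 1.4348
= 0.7159
As percentage: 71.6%

71.6


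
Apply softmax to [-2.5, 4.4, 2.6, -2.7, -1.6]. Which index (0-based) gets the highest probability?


Softmax is a monotonic transformation, so it preserves the argmax.
We need to find the index of the maximum logit.
Index 0: -2.5
Index 1: 4.4
Index 2: 2.6
Index 3: -2.7
Index 4: -1.6
Maximum logit = 4.4 at index 1

1


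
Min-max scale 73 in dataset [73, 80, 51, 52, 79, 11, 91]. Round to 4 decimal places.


Min = 11, Max = 91
Range = 91 - 11 = 80
Scaled = (x - min) / (max - min)
= (73 - 11) / 80
= 62 / 80
= 0.7750

0.7750


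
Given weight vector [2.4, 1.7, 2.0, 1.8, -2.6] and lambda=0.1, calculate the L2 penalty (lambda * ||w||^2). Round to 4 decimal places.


Squaring each weight:
2.4^2 = 5.76
1.7^2 = 2.89
2.0^2 = 4.0
1.8^2 = 3.24
(-2.6)^2 = 6.76
Sum of squares = 22.65
Penalty = 0.1 * 22.65 = 2.2650

2.2650


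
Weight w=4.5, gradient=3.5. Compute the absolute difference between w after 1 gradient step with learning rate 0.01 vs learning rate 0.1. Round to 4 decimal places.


With lr=0.01: w_new = 4.5 - 0.01 * 3.5 = 4.465
With lr=0.1: w_new = 4.5 - 0.1 * 3.5 = 4.15
Absolute difference = |4.465 - 4.15|
= 0.3150

0.3150


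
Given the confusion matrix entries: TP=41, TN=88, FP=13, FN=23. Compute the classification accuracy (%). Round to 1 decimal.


Accuracy = (TP + TN) / (TP + TN + FP + FN) * 100
= (41 + 88) / (41 + 88 + 13 + 23)
= 129 / 165
= 0.7818
= 78.2%

78.2


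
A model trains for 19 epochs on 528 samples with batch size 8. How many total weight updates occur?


Iterations per epoch = 528 / 8 = 66
Total updates = iterations_per_epoch * epochs
= 66 * 19
= 1254

1254


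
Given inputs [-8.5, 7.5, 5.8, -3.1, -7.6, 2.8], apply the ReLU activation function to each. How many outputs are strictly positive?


ReLU(x) = max(0, x) for each element:
ReLU(-8.5) = 0
ReLU(7.5) = 7.5
ReLU(5.8) = 5.8
ReLU(-3.1) = 0
ReLU(-7.6) = 0
ReLU(2.8) = 2.8
Active neurons (>0): 3

3


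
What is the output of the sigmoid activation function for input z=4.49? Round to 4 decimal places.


sigmoid(z) = 1 / (1 + exp(-z))
exp(-(4.49)) = exp(-4.49) = 0.0112
1 + 0.0112 = 1.0112
1 / 1.0112 = 0.9889

0.9889


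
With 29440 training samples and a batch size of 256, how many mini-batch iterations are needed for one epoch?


Iterations per epoch = dataset_size / batch_size
= 29440 / 256
= 115

115


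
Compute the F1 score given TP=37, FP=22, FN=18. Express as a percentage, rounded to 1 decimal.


Precision = TP / (TP + FP) = 37 / 59 = 0.6271
Recall = TP / (TP + FN) = 37 / 55 = 0.6727
F1 = 2 * P * R / (P + R)
= 2 * 0.6271 * 0.6727 / (0.6271 + 0.6727)
= 0.8438 / 1.2998
= 0.6491
As percentage: 64.9%

64.9


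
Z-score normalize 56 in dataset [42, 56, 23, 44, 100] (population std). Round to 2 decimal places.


Mean = (42 + 56 + 23 + 44 + 100) / 5 = 53.0
Variance = sum((x_i - mean)^2) / n = 664.0
Std = sqrt(664.0) = 25.7682
Z = (x - mean) / std
= (56 - 53.0) / 25.7682
= 3.0 / 25.7682
= 0.12

0.12


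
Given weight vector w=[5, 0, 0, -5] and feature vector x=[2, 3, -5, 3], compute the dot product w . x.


Element-wise products:
5 * 2 = 10
0 * 3 = 0
0 * -5 = 0
-5 * 3 = -15
Sum = 10 + 0 + 0 + -15
= -5

-5


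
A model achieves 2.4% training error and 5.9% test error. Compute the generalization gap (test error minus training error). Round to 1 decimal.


Generalization gap = test_error - train_error
= 5.9 - 2.4
= 3.5%
A moderate gap.

3.5


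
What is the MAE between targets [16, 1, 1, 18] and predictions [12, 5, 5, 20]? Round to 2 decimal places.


Absolute errors: [4, 4, 4, 2]
Sum of absolute errors = 14
MAE = 14 / 4 = 3.50

3.50


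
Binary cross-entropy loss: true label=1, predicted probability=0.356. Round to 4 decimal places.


For y=1: Loss = -log(p)
= -log(0.356)
= -(-1.0328)
= 1.0328

1.0328


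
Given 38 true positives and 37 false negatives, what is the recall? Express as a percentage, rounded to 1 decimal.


Recall = TP / (TP + FN) * 100
= 38 / (38 + 37)
= 38 / 75
= 0.5067
= 50.7%

50.7


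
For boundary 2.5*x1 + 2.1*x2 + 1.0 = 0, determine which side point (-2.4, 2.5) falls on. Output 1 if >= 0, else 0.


Compute 2.5 * -2.4 + 2.1 * 2.5 + 1.0
= -6.0 + 5.25 + 1.0
= 0.25
Since 0.25 >= 0, the point is on the positive side.

1


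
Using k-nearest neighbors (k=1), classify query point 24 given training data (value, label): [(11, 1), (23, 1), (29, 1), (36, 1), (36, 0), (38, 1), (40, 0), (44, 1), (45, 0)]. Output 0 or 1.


Distances from query 24:
Point 23 (class 1): distance = 1
K=1 nearest neighbors: classes = [1]
Votes for class 1: 1 / 1
Majority vote => class 1

1


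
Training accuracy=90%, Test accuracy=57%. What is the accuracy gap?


Gap = train_accuracy - test_accuracy
= 90 - 57
= 33%
This large gap strongly indicates overfitting.

33


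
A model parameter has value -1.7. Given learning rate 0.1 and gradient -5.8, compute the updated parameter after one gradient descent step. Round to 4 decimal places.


w_new = w_old - lr * gradient
= -1.7 - 0.1 * -5.8
= -1.7 - (-0.58)
= -1.1200

-1.1200


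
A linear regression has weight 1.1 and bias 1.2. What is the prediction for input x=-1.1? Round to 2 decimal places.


y = 1.1 * -1.1 + (1.2)
= -1.21 + (1.2)
= -0.01

-0.01


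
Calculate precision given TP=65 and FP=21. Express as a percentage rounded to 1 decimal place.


Precision = TP / (TP + FP) * 100
= 65 / (65 + 21)
= 65 / 86
= 0.7558
= 75.6%

75.6


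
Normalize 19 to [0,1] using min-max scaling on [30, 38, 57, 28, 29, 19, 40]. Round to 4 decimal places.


Min = 19, Max = 57
Range = 57 - 19 = 38
Scaled = (x - min) / (max - min)
= (19 - 19) / 38
= 0 / 38
= 0.0000

0.0000


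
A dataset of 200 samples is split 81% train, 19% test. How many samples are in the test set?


Train samples = 200 * 81% = 162
Test samples = 200 - 162
= 38

38


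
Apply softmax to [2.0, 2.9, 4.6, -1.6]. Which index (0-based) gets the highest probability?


Softmax is a monotonic transformation, so it preserves the argmax.
We need to find the index of the maximum logit.
Index 0: 2.0
Index 1: 2.9
Index 2: 4.6
Index 3: -1.6
Maximum logit = 4.6 at index 2

2


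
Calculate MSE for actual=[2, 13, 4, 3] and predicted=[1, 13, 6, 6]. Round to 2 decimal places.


Differences: [1, 0, -2, -3]
Squared errors: [1, 0, 4, 9]
Sum of squared errors = 14
MSE = 14 / 4 = 3.50

3.50


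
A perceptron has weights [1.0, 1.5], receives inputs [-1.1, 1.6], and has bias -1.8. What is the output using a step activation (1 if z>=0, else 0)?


z = w . x + b
= 1.0*-1.1 + 1.5*1.6 + -1.8
= -1.1 + 2.4 + -1.8
= 1.3 + -1.8
= -0.5
Since z = -0.5 < 0, output = 0

0


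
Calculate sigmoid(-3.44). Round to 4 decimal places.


sigmoid(z) = 1 / (1 + exp(-z))
exp(-(-3.44)) = exp(3.44) = 31.187
1 + 31.187 = 32.187
1 / 32.187 = 0.0311

0.0311


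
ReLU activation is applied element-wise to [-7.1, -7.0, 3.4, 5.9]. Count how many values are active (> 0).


ReLU(x) = max(0, x) for each element:
ReLU(-7.1) = 0
ReLU(-7.0) = 0
ReLU(3.4) = 3.4
ReLU(5.9) = 5.9
Active neurons (>0): 2

2


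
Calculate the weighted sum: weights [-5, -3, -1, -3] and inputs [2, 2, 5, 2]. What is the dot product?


Element-wise products:
-5 * 2 = -10
-3 * 2 = -6
-1 * 5 = -5
-3 * 2 = -6
Sum = -10 + -6 + -5 + -6
= -27

-27


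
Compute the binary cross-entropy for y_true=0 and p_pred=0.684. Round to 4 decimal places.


For y=0: Loss = -log(1-p)
= -log(1 - 0.684)
= -log(0.316)
= -(-1.152)
= 1.1520

1.1520


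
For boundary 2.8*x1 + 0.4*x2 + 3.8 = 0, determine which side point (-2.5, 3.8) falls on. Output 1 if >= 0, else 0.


Compute 2.8 * -2.5 + 0.4 * 3.8 + 3.8
= -7.0 + 1.52 + 3.8
= -1.68
Since -1.68 < 0, the point is on the negative side.

0


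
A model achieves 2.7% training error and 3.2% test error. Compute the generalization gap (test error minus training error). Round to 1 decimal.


Generalization gap = test_error - train_error
= 3.2 - 2.7
= 0.5%
A small gap suggests good generalization.

0.5


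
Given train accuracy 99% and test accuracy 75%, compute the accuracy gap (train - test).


Gap = train_accuracy - test_accuracy
= 99 - 75
= 24%
This large gap strongly indicates overfitting.

24


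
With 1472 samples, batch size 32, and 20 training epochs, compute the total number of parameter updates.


Iterations per epoch = 1472 / 32 = 46
Total updates = iterations_per_epoch * epochs
= 46 * 20
= 920

920


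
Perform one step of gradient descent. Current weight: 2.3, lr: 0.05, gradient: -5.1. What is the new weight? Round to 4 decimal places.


w_new = w_old - lr * gradient
= 2.3 - 0.05 * -5.1
= 2.3 - (-0.255)
= 2.5550

2.5550


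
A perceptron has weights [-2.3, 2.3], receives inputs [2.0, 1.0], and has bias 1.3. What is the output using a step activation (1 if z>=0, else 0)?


z = w . x + b
= -2.3*2.0 + 2.3*1.0 + 1.3
= -4.6 + 2.3 + 1.3
= -2.3 + 1.3
= -1.0
Since z = -1.0 < 0, output = 0

0


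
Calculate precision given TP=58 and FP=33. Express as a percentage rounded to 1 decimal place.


Precision = TP / (TP + FP) * 100
= 58 / (58 + 33)
= 58 / 91
= 0.6374
= 63.7%

63.7


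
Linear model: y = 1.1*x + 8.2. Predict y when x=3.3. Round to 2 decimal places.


y = 1.1 * 3.3 + (8.2)
= 3.63 + (8.2)
= 11.83

11.83


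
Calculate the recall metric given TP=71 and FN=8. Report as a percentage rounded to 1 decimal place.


Recall = TP / (TP + FN) * 100
= 71 / (71 + 8)
= 71 / 79
= 0.8987
= 89.9%

89.9


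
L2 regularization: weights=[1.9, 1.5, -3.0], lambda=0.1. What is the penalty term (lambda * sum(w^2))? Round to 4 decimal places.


Squaring each weight:
1.9^2 = 3.61
1.5^2 = 2.25
(-3.0)^2 = 9.0
Sum of squares = 14.86
Penalty = 0.1 * 14.86 = 1.4860

1.4860


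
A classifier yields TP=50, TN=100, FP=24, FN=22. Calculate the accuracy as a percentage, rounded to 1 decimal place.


Accuracy = (TP + TN) / (TP + TN + FP + FN) * 100
= (50 + 100) / (50 + 100 + 24 + 22)
= 150 / 196
= 0.7653
= 76.5%

76.5


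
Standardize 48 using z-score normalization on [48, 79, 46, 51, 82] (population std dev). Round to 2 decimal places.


Mean = (48 + 79 + 46 + 51 + 82) / 5 = 61.2
Variance = sum((x_i - mean)^2) / n = 251.76
Std = sqrt(251.76) = 15.8669
Z = (x - mean) / std
= (48 - 61.2) / 15.8669
= -13.2 / 15.8669
= -0.83

-0.83


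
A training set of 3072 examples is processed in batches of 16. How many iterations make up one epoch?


Iterations per epoch = dataset_size / batch_size
= 3072 / 16
= 192

192


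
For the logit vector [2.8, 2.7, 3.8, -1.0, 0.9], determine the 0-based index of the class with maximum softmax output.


Softmax is a monotonic transformation, so it preserves the argmax.
We need to find the index of the maximum logit.
Index 0: 2.8
Index 1: 2.7
Index 2: 3.8
Index 3: -1.0
Index 4: 0.9
Maximum logit = 3.8 at index 2

2


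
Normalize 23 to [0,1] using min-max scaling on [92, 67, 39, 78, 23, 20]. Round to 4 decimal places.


Min = 20, Max = 92
Range = 92 - 20 = 72
Scaled = (x - min) / (max - min)
= (23 - 20) / 72
= 3 / 72
= 0.0417

0.0417


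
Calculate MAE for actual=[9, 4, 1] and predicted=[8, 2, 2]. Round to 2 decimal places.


Absolute errors: [1, 2, 1]
Sum of absolute errors = 4
MAE = 4 / 3 = 1.33

1.33


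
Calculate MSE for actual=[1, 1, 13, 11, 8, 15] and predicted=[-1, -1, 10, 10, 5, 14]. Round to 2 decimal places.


Differences: [2, 2, 3, 1, 3, 1]
Squared errors: [4, 4, 9, 1, 9, 1]
Sum of squared errors = 28
MSE = 28 / 6 = 4.67

4.67


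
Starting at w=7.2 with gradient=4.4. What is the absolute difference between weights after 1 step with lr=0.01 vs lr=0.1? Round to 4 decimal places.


With lr=0.01: w_new = 7.2 - 0.01 * 4.4 = 7.156
With lr=0.1: w_new = 7.2 - 0.1 * 4.4 = 6.76
Absolute difference = |7.156 - 6.76|
= 0.3960

0.3960


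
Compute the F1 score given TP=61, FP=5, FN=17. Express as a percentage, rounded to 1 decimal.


Precision = TP / (TP + FP) = 61 / 66 = 0.9242
Recall = TP / (TP + FN) = 61 / 78 = 0.7821
F1 = 2 * P * R / (P + R)
= 2 * 0.9242 * 0.7821 / (0.9242 + 0.7821)
= 1.4456 / 1.7063
= 0.8472
As percentage: 84.7%

84.7


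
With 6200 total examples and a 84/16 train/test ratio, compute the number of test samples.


Train samples = 6200 * 84% = 5208
Test samples = 6200 - 5208
= 992

992


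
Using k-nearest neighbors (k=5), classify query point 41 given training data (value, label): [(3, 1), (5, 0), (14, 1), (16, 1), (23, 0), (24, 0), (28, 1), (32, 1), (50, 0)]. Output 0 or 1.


Distances from query 41:
Point 50 (class 0): distance = 9
Point 32 (class 1): distance = 9
Point 28 (class 1): distance = 13
Point 24 (class 0): distance = 17
Point 23 (class 0): distance = 18
K=5 nearest neighbors: classes = [0, 1, 1, 0, 0]
Votes for class 1: 2 / 5
Majority vote => class 0

0


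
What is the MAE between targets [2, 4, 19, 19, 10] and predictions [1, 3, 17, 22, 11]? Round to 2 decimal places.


Absolute errors: [1, 1, 2, 3, 1]
Sum of absolute errors = 8
MAE = 8 / 5 = 1.60

1.60


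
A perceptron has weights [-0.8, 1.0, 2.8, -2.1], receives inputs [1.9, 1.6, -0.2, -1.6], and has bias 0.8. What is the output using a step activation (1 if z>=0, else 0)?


z = w . x + b
= -0.8*1.9 + 1.0*1.6 + 2.8*-0.2 + -2.1*-1.6 + 0.8
= -1.52 + 1.6 + -0.56 + 3.36 + 0.8
= 2.88 + 0.8
= 3.68
Since z = 3.68 >= 0, output = 1

1


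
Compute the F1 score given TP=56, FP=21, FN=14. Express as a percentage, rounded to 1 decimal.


Precision = TP / (TP + FP) = 56 / 77 = 0.7273
Recall = TP / (TP + FN) = 56 / 70 = 0.8
F1 = 2 * P * R / (P + R)
= 2 * 0.7273 * 0.8 / (0.7273 + 0.8)
= 1.1636 / 1.5273
= 0.7619
As percentage: 76.2%

76.2


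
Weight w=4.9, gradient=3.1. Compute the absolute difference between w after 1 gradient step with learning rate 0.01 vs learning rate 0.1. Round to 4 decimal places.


With lr=0.01: w_new = 4.9 - 0.01 * 3.1 = 4.869
With lr=0.1: w_new = 4.9 - 0.1 * 3.1 = 4.59
Absolute difference = |4.869 - 4.59|
= 0.2790

0.2790


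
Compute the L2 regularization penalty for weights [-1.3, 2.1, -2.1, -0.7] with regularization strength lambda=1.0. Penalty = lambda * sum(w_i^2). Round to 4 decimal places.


Squaring each weight:
(-1.3)^2 = 1.69
2.1^2 = 4.41
(-2.1)^2 = 4.41
(-0.7)^2 = 0.49
Sum of squares = 11.0
Penalty = 1.0 * 11.0 = 11.0000

11.0000


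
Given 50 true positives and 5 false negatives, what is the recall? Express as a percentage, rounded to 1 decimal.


Recall = TP / (TP + FN) * 100
= 50 / (50 + 5)
= 50 / 55
= 0.9091
= 90.9%

90.9


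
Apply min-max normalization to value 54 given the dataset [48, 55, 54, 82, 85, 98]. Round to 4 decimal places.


Min = 48, Max = 98
Range = 98 - 48 = 50
Scaled = (x - min) / (max - min)
= (54 - 48) / 50
= 6 / 50
= 0.1200

0.1200


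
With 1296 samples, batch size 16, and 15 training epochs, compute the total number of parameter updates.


Iterations per epoch = 1296 / 16 = 81
Total updates = iterations_per_epoch * epochs
= 81 * 15
= 1215

1215


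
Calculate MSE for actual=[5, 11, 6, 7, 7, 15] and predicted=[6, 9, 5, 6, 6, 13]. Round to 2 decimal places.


Differences: [-1, 2, 1, 1, 1, 2]
Squared errors: [1, 4, 1, 1, 1, 4]
Sum of squared errors = 12
MSE = 12 / 6 = 2.00

2.00


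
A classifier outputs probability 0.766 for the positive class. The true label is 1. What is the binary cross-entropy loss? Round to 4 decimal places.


For y=1: Loss = -log(p)
= -log(0.766)
= -(-0.2666)
= 0.2666

0.2666


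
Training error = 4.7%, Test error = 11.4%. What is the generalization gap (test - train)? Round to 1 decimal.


Generalization gap = test_error - train_error
= 11.4 - 4.7
= 6.7%
A moderate gap.

6.7


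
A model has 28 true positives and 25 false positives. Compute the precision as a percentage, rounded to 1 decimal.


Precision = TP / (TP + FP) * 100
= 28 / (28 + 25)
= 28 / 53
= 0.5283
= 52.8%

52.8


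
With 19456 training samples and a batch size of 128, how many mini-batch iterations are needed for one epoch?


Iterations per epoch = dataset_size / batch_size
= 19456 / 128
= 152

152


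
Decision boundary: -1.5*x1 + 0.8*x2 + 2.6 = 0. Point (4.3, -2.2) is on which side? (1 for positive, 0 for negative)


Compute -1.5 * 4.3 + 0.8 * -2.2 + 2.6
= -6.45 + -1.76 + 2.6
= -5.61
Since -5.61 < 0, the point is on the negative side.

0


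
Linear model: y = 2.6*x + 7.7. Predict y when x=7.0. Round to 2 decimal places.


y = 2.6 * 7.0 + (7.7)
= 18.2 + (7.7)
= 25.90

25.90


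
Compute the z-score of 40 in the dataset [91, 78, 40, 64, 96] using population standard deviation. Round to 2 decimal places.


Mean = (91 + 78 + 40 + 64 + 96) / 5 = 73.8
Variance = sum((x_i - mean)^2) / n = 408.96
Std = sqrt(408.96) = 20.2228
Z = (x - mean) / std
= (40 - 73.8) / 20.2228
= -33.8 / 20.2228
= -1.67

-1.67


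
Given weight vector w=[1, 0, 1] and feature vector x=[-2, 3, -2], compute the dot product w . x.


Element-wise products:
1 * -2 = -2
0 * 3 = 0
1 * -2 = -2
Sum = -2 + 0 + -2
= -4

-4


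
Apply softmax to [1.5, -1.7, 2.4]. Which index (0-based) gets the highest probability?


Softmax is a monotonic transformation, so it preserves the argmax.
We need to find the index of the maximum logit.
Index 0: 1.5
Index 1: -1.7
Index 2: 2.4
Maximum logit = 2.4 at index 2

2


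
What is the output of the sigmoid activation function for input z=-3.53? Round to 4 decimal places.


sigmoid(z) = 1 / (1 + exp(-z))
exp(-(-3.53)) = exp(3.53) = 34.124
1 + 34.124 = 35.124
1 / 35.124 = 0.0285

0.0285


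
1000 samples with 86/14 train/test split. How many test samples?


Train samples = 1000 * 86% = 860
Test samples = 1000 - 860
= 140

140


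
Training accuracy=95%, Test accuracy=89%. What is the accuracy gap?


Gap = train_accuracy - test_accuracy
= 95 - 89
= 6%
This moderate gap may indicate mild overfitting.

6


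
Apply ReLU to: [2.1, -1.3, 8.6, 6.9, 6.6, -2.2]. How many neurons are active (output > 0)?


ReLU(x) = max(0, x) for each element:
ReLU(2.1) = 2.1
ReLU(-1.3) = 0
ReLU(8.6) = 8.6
ReLU(6.9) = 6.9
ReLU(6.6) = 6.6
ReLU(-2.2) = 0
Active neurons (>0): 4

4


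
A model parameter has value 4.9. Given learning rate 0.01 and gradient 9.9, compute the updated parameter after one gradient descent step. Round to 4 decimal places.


w_new = w_old - lr * gradient
= 4.9 - 0.01 * 9.9
= 4.9 - (0.099)
= 4.8010

4.8010


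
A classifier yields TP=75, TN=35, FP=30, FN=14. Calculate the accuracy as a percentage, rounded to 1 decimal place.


Accuracy = (TP + TN) / (TP + TN + FP + FN) * 100
= (75 + 35) / (75 + 35 + 30 + 14)
= 110 / 154
= 0.7143
= 71.4%

71.4


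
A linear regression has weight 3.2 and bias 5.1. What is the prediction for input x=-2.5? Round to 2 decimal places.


y = 3.2 * -2.5 + (5.1)
= -8.0 + (5.1)
= -2.90

-2.90


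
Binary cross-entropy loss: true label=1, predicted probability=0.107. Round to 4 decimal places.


For y=1: Loss = -log(p)
= -log(0.107)
= -(-2.2349)
= 2.2349

2.2349


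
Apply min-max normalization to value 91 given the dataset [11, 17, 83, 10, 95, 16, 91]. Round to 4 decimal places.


Min = 10, Max = 95
Range = 95 - 10 = 85
Scaled = (x - min) / (max - min)
= (91 - 10) / 85
= 81 / 85
= 0.9529

0.9529


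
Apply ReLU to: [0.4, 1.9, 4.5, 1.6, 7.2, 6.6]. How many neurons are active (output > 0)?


ReLU(x) = max(0, x) for each element:
ReLU(0.4) = 0.4
ReLU(1.9) = 1.9
ReLU(4.5) = 4.5
ReLU(1.6) = 1.6
ReLU(7.2) = 7.2
ReLU(6.6) = 6.6
Active neurons (>0): 6

6


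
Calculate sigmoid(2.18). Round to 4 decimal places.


sigmoid(z) = 1 / (1 + exp(-z))
exp(-(2.18)) = exp(-2.18) = 0.113
1 + 0.113 = 1.113
1 / 1.113 = 0.8984

0.8984


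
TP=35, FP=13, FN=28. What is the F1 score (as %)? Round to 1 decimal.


Precision = TP / (TP + FP) = 35 / 48 = 0.7292
Recall = TP / (TP + FN) = 35 / 63 = 0.5556
F1 = 2 * P * R / (P + R)
= 2 * 0.7292 * 0.5556 / (0.7292 + 0.5556)
= 0.8102 / 1.2847
= 0.6306
As percentage: 63.1%

63.1


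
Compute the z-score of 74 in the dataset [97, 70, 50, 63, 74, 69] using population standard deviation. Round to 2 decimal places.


Mean = (97 + 70 + 50 + 63 + 74 + 69) / 6 = 70.5
Variance = sum((x_i - mean)^2) / n = 198.9167
Std = sqrt(198.9167) = 14.1038
Z = (x - mean) / std
= (74 - 70.5) / 14.1038
= 3.5 / 14.1038
= 0.25

0.25


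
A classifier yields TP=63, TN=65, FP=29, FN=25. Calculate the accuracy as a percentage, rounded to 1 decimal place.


Accuracy = (TP + TN) / (TP + TN + FP + FN) * 100
= (63 + 65) / (63 + 65 + 29 + 25)
= 128 / 182
= 0.7033
= 70.3%

70.3


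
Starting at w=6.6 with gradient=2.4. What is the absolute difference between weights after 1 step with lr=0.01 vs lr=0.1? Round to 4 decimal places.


With lr=0.01: w_new = 6.6 - 0.01 * 2.4 = 6.576
With lr=0.1: w_new = 6.6 - 0.1 * 2.4 = 6.36
Absolute difference = |6.576 - 6.36|
= 0.2160

0.2160


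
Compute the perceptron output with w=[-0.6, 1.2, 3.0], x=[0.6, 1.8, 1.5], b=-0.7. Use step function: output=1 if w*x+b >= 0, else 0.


z = w . x + b
= -0.6*0.6 + 1.2*1.8 + 3.0*1.5 + -0.7
= -0.36 + 2.16 + 4.5 + -0.7
= 6.3 + -0.7
= 5.6
Since z = 5.6 >= 0, output = 1

1


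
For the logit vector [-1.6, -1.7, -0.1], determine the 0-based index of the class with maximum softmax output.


Softmax is a monotonic transformation, so it preserves the argmax.
We need to find the index of the maximum logit.
Index 0: -1.6
Index 1: -1.7
Index 2: -0.1
Maximum logit = -0.1 at index 2

2


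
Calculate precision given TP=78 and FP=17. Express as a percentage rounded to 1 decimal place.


Precision = TP / (TP + FP) * 100
= 78 / (78 + 17)
= 78 / 95
= 0.8211
= 82.1%

82.1


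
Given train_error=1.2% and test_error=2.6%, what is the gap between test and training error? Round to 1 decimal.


Generalization gap = test_error - train_error
= 2.6 - 1.2
= 1.4%
A small gap suggests good generalization.

1.4


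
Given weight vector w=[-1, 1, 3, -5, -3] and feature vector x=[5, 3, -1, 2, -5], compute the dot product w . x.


Element-wise products:
-1 * 5 = -5
1 * 3 = 3
3 * -1 = -3
-5 * 2 = -10
-3 * -5 = 15
Sum = -5 + 3 + -3 + -10 + 15
= 0

0


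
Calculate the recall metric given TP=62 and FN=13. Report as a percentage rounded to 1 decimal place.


Recall = TP / (TP + FN) * 100
= 62 / (62 + 13)
= 62 / 75
= 0.8267
= 82.7%

82.7


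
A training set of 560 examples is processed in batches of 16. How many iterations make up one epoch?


Iterations per epoch = dataset_size / batch_size
= 560 / 16
= 35

35


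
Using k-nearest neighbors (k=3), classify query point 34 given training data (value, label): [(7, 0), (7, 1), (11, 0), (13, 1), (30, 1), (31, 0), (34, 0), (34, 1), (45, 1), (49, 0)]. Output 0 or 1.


Distances from query 34:
Point 34 (class 0): distance = 0
Point 34 (class 1): distance = 0
Point 31 (class 0): distance = 3
K=3 nearest neighbors: classes = [0, 1, 0]
Votes for class 1: 1 / 3
Majority vote => class 0

0


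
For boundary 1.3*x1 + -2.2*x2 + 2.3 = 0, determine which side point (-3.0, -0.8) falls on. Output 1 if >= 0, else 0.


Compute 1.3 * -3.0 + -2.2 * -0.8 + 2.3
= -3.9 + 1.76 + 2.3
= 0.16
Since 0.16 >= 0, the point is on the positive side.

1


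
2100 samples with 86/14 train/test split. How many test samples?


Train samples = 2100 * 86% = 1806
Test samples = 2100 - 1806
= 294

294


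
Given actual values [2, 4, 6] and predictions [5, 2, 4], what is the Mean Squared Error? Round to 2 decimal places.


Differences: [-3, 2, 2]
Squared errors: [9, 4, 4]
Sum of squared errors = 17
MSE = 17 / 3 = 5.67

5.67


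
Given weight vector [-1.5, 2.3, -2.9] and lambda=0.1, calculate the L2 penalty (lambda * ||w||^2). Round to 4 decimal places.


Squaring each weight:
(-1.5)^2 = 2.25
2.3^2 = 5.29
(-2.9)^2 = 8.41
Sum of squares = 15.95
Penalty = 0.1 * 15.95 = 1.5950

1.5950


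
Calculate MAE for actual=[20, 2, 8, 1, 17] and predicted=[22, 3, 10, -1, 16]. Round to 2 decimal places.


Absolute errors: [2, 1, 2, 2, 1]
Sum of absolute errors = 8
MAE = 8 / 5 = 1.60

1.60


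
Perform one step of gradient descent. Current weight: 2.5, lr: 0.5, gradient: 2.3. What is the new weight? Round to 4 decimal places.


w_new = w_old - lr * gradient
= 2.5 - 0.5 * 2.3
= 2.5 - (1.15)
= 1.3500

1.3500


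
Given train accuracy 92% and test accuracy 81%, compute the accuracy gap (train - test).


Gap = train_accuracy - test_accuracy
= 92 - 81
= 11%
This gap suggests the model is overfitting.

11


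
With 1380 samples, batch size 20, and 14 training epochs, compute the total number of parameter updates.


Iterations per epoch = 1380 / 20 = 69
Total updates = iterations_per_epoch * epochs
= 69 * 14
= 966

966


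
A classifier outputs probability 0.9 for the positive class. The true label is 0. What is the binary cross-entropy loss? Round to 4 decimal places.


For y=0: Loss = -log(1-p)
= -log(1 - 0.9)
= -log(0.1)
= -(-2.3026)
= 2.3026

2.3026


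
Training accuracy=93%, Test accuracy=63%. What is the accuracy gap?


Gap = train_accuracy - test_accuracy
= 93 - 63
= 30%
This large gap strongly indicates overfitting.

30


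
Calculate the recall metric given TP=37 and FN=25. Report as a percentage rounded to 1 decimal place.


Recall = TP / (TP + FN) * 100
= 37 / (37 + 25)
= 37 / 62
= 0.5968
= 59.7%

59.7


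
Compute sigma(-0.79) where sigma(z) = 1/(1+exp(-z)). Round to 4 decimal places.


sigmoid(z) = 1 / (1 + exp(-z))
exp(-(-0.79)) = exp(0.79) = 2.2034
1 + 2.2034 = 3.2034
1 / 3.2034 = 0.3122

0.3122


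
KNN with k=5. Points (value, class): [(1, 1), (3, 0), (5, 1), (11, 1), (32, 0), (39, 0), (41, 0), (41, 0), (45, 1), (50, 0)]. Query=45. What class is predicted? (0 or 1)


Distances from query 45:
Point 45 (class 1): distance = 0
Point 41 (class 0): distance = 4
Point 41 (class 0): distance = 4
Point 50 (class 0): distance = 5
Point 39 (class 0): distance = 6
K=5 nearest neighbors: classes = [1, 0, 0, 0, 0]
Votes for class 1: 1 / 5
Majority vote => class 0

0


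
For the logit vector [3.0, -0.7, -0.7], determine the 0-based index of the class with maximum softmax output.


Softmax is a monotonic transformation, so it preserves the argmax.
We need to find the index of the maximum logit.
Index 0: 3.0
Index 1: -0.7
Index 2: -0.7
Maximum logit = 3.0 at index 0

0


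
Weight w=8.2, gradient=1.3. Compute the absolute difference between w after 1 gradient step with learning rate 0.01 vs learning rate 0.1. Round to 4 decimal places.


With lr=0.01: w_new = 8.2 - 0.01 * 1.3 = 8.187
With lr=0.1: w_new = 8.2 - 0.1 * 1.3 = 8.07
Absolute difference = |8.187 - 8.07|
= 0.1170

0.1170


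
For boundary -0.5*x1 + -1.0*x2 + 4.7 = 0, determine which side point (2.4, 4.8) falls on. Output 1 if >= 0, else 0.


Compute -0.5 * 2.4 + -1.0 * 4.8 + 4.7
= -1.2 + -4.8 + 4.7
= -1.3
Since -1.3 < 0, the point is on the negative side.

0


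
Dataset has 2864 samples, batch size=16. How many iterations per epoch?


Iterations per epoch = dataset_size / batch_size
= 2864 / 16
= 179

179


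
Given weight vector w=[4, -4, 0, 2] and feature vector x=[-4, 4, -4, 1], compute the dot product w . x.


Element-wise products:
4 * -4 = -16
-4 * 4 = -16
0 * -4 = 0
2 * 1 = 2
Sum = -16 + -16 + 0 + 2
= -30

-30


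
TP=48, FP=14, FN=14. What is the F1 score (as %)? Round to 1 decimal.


Precision = TP / (TP + FP) = 48 / 62 = 0.7742
Recall = TP / (TP + FN) = 48 / 62 = 0.7742
F1 = 2 * P * R / (P + R)
= 2 * 0.7742 * 0.7742 / (0.7742 + 0.7742)
= 1.1988 / 1.5484
= 0.7742
As percentage: 77.4%

77.4


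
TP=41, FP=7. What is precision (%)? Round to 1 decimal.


Precision = TP / (TP + FP) * 100
= 41 / (41 + 7)
= 41 / 48
= 0.8542
= 85.4%

85.4


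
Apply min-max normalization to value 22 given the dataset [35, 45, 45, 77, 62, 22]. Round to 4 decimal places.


Min = 22, Max = 77
Range = 77 - 22 = 55
Scaled = (x - min) / (max - min)
= (22 - 22) / 55
= 0 / 55
= 0.0000

0.0000


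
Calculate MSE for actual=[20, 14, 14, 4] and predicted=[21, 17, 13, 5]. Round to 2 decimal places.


Differences: [-1, -3, 1, -1]
Squared errors: [1, 9, 1, 1]
Sum of squared errors = 12
MSE = 12 / 4 = 3.00

3.00


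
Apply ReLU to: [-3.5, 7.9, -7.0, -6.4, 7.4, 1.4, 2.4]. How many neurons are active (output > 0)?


ReLU(x) = max(0, x) for each element:
ReLU(-3.5) = 0
ReLU(7.9) = 7.9
ReLU(-7.0) = 0
ReLU(-6.4) = 0
ReLU(7.4) = 7.4
ReLU(1.4) = 1.4
ReLU(2.4) = 2.4
Active neurons (>0): 4

4


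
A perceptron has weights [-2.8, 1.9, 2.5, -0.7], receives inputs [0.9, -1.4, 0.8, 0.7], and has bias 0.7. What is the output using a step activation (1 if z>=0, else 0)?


z = w . x + b
= -2.8*0.9 + 1.9*-1.4 + 2.5*0.8 + -0.7*0.7 + 0.7
= -2.52 + -2.66 + 2.0 + -0.49 + 0.7
= -3.67 + 0.7
= -2.97
Since z = -2.97 < 0, output = 0

0


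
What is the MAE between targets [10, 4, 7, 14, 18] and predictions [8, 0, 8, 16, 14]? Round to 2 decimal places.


Absolute errors: [2, 4, 1, 2, 4]
Sum of absolute errors = 13
MAE = 13 / 5 = 2.60

2.60


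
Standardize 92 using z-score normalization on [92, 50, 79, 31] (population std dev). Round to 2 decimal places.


Mean = (92 + 50 + 79 + 31) / 4 = 63.0
Variance = sum((x_i - mean)^2) / n = 572.5
Std = sqrt(572.5) = 23.927
Z = (x - mean) / std
= (92 - 63.0) / 23.927
= 29.0 / 23.927
= 1.21

1.21


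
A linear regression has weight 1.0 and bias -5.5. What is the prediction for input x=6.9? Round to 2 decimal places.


y = 1.0 * 6.9 + (-5.5)
= 6.9 + (-5.5)
= 1.40

1.40


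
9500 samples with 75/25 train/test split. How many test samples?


Train samples = 9500 * 75% = 7125
Test samples = 9500 - 7125
= 2375

2375


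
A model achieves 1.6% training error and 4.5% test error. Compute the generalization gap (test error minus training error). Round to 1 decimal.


Generalization gap = test_error - train_error
= 4.5 - 1.6
= 2.9%
A moderate gap.

2.9


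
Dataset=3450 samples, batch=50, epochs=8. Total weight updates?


Iterations per epoch = 3450 / 50 = 69
Total updates = iterations_per_epoch * epochs
= 69 * 8
= 552

552


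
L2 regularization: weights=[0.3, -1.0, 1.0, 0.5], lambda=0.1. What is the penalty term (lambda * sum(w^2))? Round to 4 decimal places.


Squaring each weight:
0.3^2 = 0.09
(-1.0)^2 = 1.0
1.0^2 = 1.0
0.5^2 = 0.25
Sum of squares = 2.34
Penalty = 0.1 * 2.34 = 0.2340

0.2340


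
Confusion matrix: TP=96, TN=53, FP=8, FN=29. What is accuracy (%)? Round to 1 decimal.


Accuracy = (TP + TN) / (TP + TN + FP + FN) * 100
= (96 + 53) / (96 + 53 + 8 + 29)
= 149 / 186
= 0.8011
= 80.1%

80.1


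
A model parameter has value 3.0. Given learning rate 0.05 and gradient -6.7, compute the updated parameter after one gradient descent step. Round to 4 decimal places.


w_new = w_old - lr * gradient
= 3.0 - 0.05 * -6.7
= 3.0 - (-0.335)
= 3.3350

3.3350


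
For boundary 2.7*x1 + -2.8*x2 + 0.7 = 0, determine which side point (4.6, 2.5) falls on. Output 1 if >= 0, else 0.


Compute 2.7 * 4.6 + -2.8 * 2.5 + 0.7
= 12.42 + -7.0 + 0.7
= 6.12
Since 6.12 >= 0, the point is on the positive side.

1


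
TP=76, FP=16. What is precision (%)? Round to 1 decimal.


Precision = TP / (TP + FP) * 100
= 76 / (76 + 16)
= 76 / 92
= 0.8261
= 82.6%

82.6


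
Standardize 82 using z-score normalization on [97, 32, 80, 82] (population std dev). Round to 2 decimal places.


Mean = (97 + 32 + 80 + 82) / 4 = 72.75
Variance = sum((x_i - mean)^2) / n = 596.6875
Std = sqrt(596.6875) = 24.4272
Z = (x - mean) / std
= (82 - 72.75) / 24.4272
= 9.25 / 24.4272
= 0.38

0.38


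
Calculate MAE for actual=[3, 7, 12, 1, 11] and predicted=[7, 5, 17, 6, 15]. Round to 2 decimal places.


Absolute errors: [4, 2, 5, 5, 4]
Sum of absolute errors = 20
MAE = 20 / 5 = 4.00

4.00


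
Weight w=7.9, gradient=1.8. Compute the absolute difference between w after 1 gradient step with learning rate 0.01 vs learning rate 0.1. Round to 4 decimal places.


With lr=0.01: w_new = 7.9 - 0.01 * 1.8 = 7.882
With lr=0.1: w_new = 7.9 - 0.1 * 1.8 = 7.72
Absolute difference = |7.882 - 7.72|
= 0.1620

0.1620


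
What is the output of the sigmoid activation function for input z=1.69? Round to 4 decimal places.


sigmoid(z) = 1 / (1 + exp(-z))
exp(-(1.69)) = exp(-1.69) = 0.1845
1 + 0.1845 = 1.1845
1 / 1.1845 = 0.8442

0.8442


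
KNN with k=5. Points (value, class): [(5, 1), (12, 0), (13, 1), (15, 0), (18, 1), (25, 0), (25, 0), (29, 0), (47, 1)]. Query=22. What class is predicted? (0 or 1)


Distances from query 22:
Point 25 (class 0): distance = 3
Point 25 (class 0): distance = 3
Point 18 (class 1): distance = 4
Point 15 (class 0): distance = 7
Point 29 (class 0): distance = 7
K=5 nearest neighbors: classes = [0, 0, 1, 0, 0]
Votes for class 1: 1 / 5
Majority vote => class 0

0


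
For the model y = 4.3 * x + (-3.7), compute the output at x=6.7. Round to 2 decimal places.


y = 4.3 * 6.7 + (-3.7)
= 28.81 + (-3.7)
= 25.11

25.11


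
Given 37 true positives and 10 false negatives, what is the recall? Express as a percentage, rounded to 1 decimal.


Recall = TP / (TP + FN) * 100
= 37 / (37 + 10)
= 37 / 47
= 0.7872
= 78.7%

78.7


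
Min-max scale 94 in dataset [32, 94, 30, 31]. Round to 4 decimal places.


Min = 30, Max = 94
Range = 94 - 30 = 64
Scaled = (x - min) / (max - min)
= (94 - 30) / 64
= 64 / 64
= 1.0000

1.0000


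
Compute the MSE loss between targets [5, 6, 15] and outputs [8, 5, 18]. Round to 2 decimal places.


Differences: [-3, 1, -3]
Squared errors: [9, 1, 9]
Sum of squared errors = 19
MSE = 19 / 3 = 6.33

6.33


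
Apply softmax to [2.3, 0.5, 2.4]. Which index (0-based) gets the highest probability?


Softmax is a monotonic transformation, so it preserves the argmax.
We need to find the index of the maximum logit.
Index 0: 2.3
Index 1: 0.5
Index 2: 2.4
Maximum logit = 2.4 at index 2

2


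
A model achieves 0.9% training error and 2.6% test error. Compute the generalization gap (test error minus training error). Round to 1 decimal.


Generalization gap = test_error - train_error
= 2.6 - 0.9
= 1.7%
A small gap suggests good generalization.

1.7


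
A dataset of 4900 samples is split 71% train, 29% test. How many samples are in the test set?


Train samples = 4900 * 71% = 3479
Test samples = 4900 - 3479
= 1421

1421


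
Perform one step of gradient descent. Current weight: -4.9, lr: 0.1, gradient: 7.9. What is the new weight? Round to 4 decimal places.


w_new = w_old - lr * gradient
= -4.9 - 0.1 * 7.9
= -4.9 - (0.79)
= -5.6900

-5.6900


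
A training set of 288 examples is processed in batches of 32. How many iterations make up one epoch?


Iterations per epoch = dataset_size / batch_size
= 288 / 32
= 9

9


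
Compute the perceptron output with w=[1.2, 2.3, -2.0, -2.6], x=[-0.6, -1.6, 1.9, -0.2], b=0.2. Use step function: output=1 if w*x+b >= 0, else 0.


z = w . x + b
= 1.2*-0.6 + 2.3*-1.6 + -2.0*1.9 + -2.6*-0.2 + 0.2
= -0.72 + -3.68 + -3.8 + 0.52 + 0.2
= -7.68 + 0.2
= -7.48
Since z = -7.48 < 0, output = 0

0


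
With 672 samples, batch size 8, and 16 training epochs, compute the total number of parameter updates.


Iterations per epoch = 672 / 8 = 84
Total updates = iterations_per_epoch * epochs
= 84 * 16
= 1344

1344


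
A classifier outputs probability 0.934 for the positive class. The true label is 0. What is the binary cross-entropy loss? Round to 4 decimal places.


For y=0: Loss = -log(1-p)
= -log(1 - 0.934)
= -log(0.066)
= -(-2.7181)
= 2.7181

2.7181
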